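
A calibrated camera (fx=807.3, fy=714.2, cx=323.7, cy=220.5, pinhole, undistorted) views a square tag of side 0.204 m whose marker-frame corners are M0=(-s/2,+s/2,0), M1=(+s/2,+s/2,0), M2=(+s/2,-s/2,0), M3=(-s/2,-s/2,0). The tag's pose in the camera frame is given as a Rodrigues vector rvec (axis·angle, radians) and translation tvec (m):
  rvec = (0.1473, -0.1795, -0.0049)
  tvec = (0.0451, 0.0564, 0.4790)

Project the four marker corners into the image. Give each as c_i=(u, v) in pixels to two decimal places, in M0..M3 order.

c0=(228.50, 459.36) c1=(551.71, 437.34) c2=(568.67, 151.87) c3=(225.19, 152.18)

Intrinsics K: fx=807.3, fy=714.2, cx=323.7, cy=220.5
Marker side s = 0.204 m; corners in marker frame (Z=0):
  M0 = (-0.1020, +0.1020, 0)
  M1 = (+0.1020, +0.1020, 0)
  M2 = (+0.1020, -0.1020, 0)
  M3 = (-0.1020, -0.1020, 0)
rvec = (0.1473, -0.1795, -0.0049), |rvec| = θ = 0.23225 rad = 13.307°
Rodrigues: sinθ=0.23017, 1−cosθ=0.02685; R = I + sinθ·[k]× + (1−cosθ)·[k]×²:
    [+0.98395 -0.00830 -0.17825]
    [-0.01802 +0.98919 -0.14554]
    [+0.17753 +0.14642 +0.97316]
t = (0.0451, 0.0564, 0.4790) m
M0: Pc = R·M0+t = (-0.05611, +0.15913, +0.47583); u = 807.3·(-0.05611)/0.47583 + 323.7 = 228.5022, v = 714.2·(+0.15913)/0.47583 + 220.5 = 459.3564
M1: Pc = R·M1+t = (+0.14462, +0.15546, +0.51204); u = 807.3·(+0.14462)/0.51204 + 323.7 = 551.7051, v = 714.2·(+0.15546)/0.51204 + 220.5 = 437.3357
M2: Pc = R·M2+t = (+0.14631, -0.04633, +0.48217); u = 807.3·(+0.14631)/0.48217 + 323.7 = 568.6658, v = 714.2·(-0.04633)/0.48217 + 220.5 = 151.8683
M3: Pc = R·M3+t = (-0.05442, -0.04266, +0.44596); u = 807.3·(-0.05442)/0.44596 + 323.7 = 225.1930, v = 714.2·(-0.04266)/0.44596 + 220.5 = 152.1809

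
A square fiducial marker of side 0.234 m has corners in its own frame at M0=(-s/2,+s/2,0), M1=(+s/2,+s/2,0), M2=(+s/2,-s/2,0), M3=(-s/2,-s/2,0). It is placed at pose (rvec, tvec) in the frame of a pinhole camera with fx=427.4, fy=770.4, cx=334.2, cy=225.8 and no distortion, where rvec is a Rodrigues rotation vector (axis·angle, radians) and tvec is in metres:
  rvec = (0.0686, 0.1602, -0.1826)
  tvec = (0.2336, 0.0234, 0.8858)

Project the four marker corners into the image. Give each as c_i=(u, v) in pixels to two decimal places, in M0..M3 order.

Intrinsics K: fx=427.4, fy=770.4, cx=334.2, cy=225.8
Marker side s = 0.234 m; corners in marker frame (Z=0):
  M0 = (-0.1170, +0.1170, 0)
  M1 = (+0.1170, +0.1170, 0)
  M2 = (+0.1170, -0.1170, 0)
  M3 = (-0.1170, -0.1170, 0)
rvec = (0.0686, 0.1602, -0.1826), |rvec| = θ = 0.25241 rad = 14.462°
Rodrigues: sinθ=0.24974, 1−cosθ=0.03169; R = I + sinθ·[k]× + (1−cosθ)·[k]×²:
    [+0.97065 +0.18613 +0.15227]
    [-0.17520 +0.98108 -0.08242]
    [-0.16473 +0.05333 +0.98490]
t = (0.2336, 0.0234, 0.8858) m
M0: Pc = R·M0+t = (+0.14181, +0.15868, +0.91131); u = 427.4·(+0.14181)/0.91131 + 334.2 = 400.7085, v = 770.4·(+0.15868)/0.91131 + 225.8 = 359.9477
M1: Pc = R·M1+t = (+0.36894, +0.11769, +0.87277); u = 427.4·(+0.36894)/0.87277 + 334.2 = 514.8748, v = 770.4·(+0.11769)/0.87277 + 225.8 = 329.6840
M2: Pc = R·M2+t = (+0.32539, -0.11188, +0.86029); u = 427.4·(+0.32539)/0.86029 + 334.2 = 495.8567, v = 770.4·(-0.11188)/0.86029 + 225.8 = 125.6057
M3: Pc = R·M3+t = (+0.09826, -0.07089, +0.89883); u = 427.4·(+0.09826)/0.89883 + 334.2 = 380.9212, v = 770.4·(-0.07089)/0.89883 + 225.8 = 165.0417

c0=(400.71, 359.95) c1=(514.87, 329.68) c2=(495.86, 125.61) c3=(380.92, 165.04)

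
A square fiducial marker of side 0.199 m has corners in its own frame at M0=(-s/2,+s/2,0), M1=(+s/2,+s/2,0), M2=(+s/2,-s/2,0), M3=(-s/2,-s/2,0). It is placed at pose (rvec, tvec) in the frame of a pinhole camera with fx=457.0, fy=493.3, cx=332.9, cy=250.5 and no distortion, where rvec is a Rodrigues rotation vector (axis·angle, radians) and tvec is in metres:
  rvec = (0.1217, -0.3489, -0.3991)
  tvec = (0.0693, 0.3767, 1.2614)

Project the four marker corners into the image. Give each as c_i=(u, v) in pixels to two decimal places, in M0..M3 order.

Intrinsics K: fx=457.0, fy=493.3, cx=332.9, cy=250.5
Marker side s = 0.199 m; corners in marker frame (Z=0):
  M0 = (-0.0995, +0.0995, 0)
  M1 = (+0.0995, +0.0995, 0)
  M2 = (+0.0995, -0.0995, 0)
  M3 = (-0.0995, -0.0995, 0)
rvec = (0.1217, -0.3489, -0.3991), |rvec| = θ = 0.54390 rad = 31.163°
Rodrigues: sinθ=0.51747, 1−cosθ=0.14430; R = I + sinθ·[k]× + (1−cosθ)·[k]×²:
    [+0.86292 +0.35900 -0.35564]
    [-0.40042 +0.91508 -0.04786]
    [+0.30826 +0.18371 +0.93340]
t = (0.0693, 0.3767, 1.2614) m
M0: Pc = R·M0+t = (+0.01916, +0.50759, +1.24901); u = 457.0·(+0.01916)/1.24901 + 332.9 = 339.9103, v = 493.3·(+0.50759)/1.24901 + 250.5 = 450.9755
M1: Pc = R·M1+t = (+0.19088, +0.42791, +1.31035); u = 457.0·(+0.19088)/1.31035 + 332.9 = 399.4721, v = 493.3·(+0.42791)/1.31035 + 250.5 = 411.5920
M2: Pc = R·M2+t = (+0.11944, +0.24581, +1.27379); u = 457.0·(+0.11944)/1.27379 + 332.9 = 375.7518, v = 493.3·(+0.24581)/1.27379 + 250.5 = 345.6935
M3: Pc = R·M3+t = (-0.05228, +0.32549, +1.21245); u = 457.0·(-0.05228)/1.21245 + 332.9 = 313.1939, v = 493.3·(+0.32549)/1.21245 + 250.5 = 382.9304

c0=(339.91, 450.98) c1=(399.47, 411.59) c2=(375.75, 345.69) c3=(313.19, 382.93)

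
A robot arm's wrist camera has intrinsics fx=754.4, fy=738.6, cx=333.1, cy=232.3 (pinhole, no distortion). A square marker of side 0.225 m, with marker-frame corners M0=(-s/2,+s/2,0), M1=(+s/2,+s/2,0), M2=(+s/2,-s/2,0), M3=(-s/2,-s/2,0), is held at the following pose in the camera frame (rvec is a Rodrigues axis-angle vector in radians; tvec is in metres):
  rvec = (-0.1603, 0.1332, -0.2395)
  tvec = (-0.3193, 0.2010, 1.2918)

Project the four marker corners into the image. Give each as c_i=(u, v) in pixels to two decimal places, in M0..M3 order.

Intrinsics K: fx=754.4, fy=738.6, cx=333.1, cy=232.3
Marker side s = 0.225 m; corners in marker frame (Z=0):
  M0 = (-0.1125, +0.1125, 0)
  M1 = (+0.1125, +0.1125, 0)
  M2 = (+0.1125, -0.1125, 0)
  M3 = (-0.1125, -0.1125, 0)
rvec = (-0.1603, 0.1332, -0.2395), |rvec| = θ = 0.31749 rad = 18.191°
Rodrigues: sinθ=0.31218, 1−cosθ=0.04998; R = I + sinθ·[k]× + (1−cosθ)·[k]×²:
    [+0.96276 +0.22491 +0.15001]
    [-0.24608 +0.95882 +0.14180]
    [-0.11194 -0.17344 +0.97846]
t = (-0.3193, 0.2010, 1.2918) m
M0: Pc = R·M0+t = (-0.40231, +0.33655, +1.28488); u = 754.4·(-0.40231)/1.28488 + 333.1 = 96.8902, v = 738.6·(+0.33655)/1.28488 + 232.3 = 425.7630
M1: Pc = R·M1+t = (-0.18569, +0.28118, +1.25970); u = 754.4·(-0.18569)/1.25970 + 333.1 = 221.8968, v = 738.6·(+0.28118)/1.25970 + 232.3 = 397.1666
M2: Pc = R·M2+t = (-0.23629, +0.06545, +1.29872); u = 754.4·(-0.23629)/1.29872 + 333.1 = 195.8429, v = 738.6·(+0.06545)/1.29872 + 232.3 = 269.5215
M3: Pc = R·M3+t = (-0.45291, +0.12082, +1.32390); u = 754.4·(-0.45291)/1.32390 + 333.1 = 75.0167, v = 738.6·(+0.12082)/1.32390 + 232.3 = 299.7033

c0=(96.89, 425.76) c1=(221.90, 397.17) c2=(195.84, 269.52) c3=(75.02, 299.70)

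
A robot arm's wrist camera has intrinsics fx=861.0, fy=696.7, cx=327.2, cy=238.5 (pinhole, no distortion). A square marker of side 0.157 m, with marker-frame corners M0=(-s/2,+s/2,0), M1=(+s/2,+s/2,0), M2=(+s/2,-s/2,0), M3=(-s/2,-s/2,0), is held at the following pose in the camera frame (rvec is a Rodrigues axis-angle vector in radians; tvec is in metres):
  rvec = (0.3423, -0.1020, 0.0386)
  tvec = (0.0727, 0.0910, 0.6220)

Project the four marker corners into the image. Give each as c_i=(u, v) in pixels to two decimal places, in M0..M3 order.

c0=(314.20, 416.31) c1=(519.23, 415.20) c2=(548.16, 260.08) c3=(325.71, 256.88)

Intrinsics K: fx=861.0, fy=696.7, cx=327.2, cy=238.5
Marker side s = 0.157 m; corners in marker frame (Z=0):
  M0 = (-0.0785, +0.0785, 0)
  M1 = (+0.0785, +0.0785, 0)
  M2 = (+0.0785, -0.0785, 0)
  M3 = (-0.0785, -0.0785, 0)
rvec = (0.3423, -0.1020, 0.0386), |rvec| = θ = 0.35925 rad = 20.584°
Rodrigues: sinθ=0.35158, 1−cosθ=0.06384; R = I + sinθ·[k]× + (1−cosθ)·[k]×²:
    [+0.99412 -0.05505 -0.09328]
    [+0.02050 +0.94131 -0.33693]
    [+0.10636 +0.33304 +0.93690]
t = (0.0727, 0.0910, 0.6220) m
M0: Pc = R·M0+t = (-0.00966, +0.16328, +0.63979); u = 861.0·(-0.00966)/0.63979 + 327.2 = 314.2012, v = 696.7·(+0.16328)/0.63979 + 238.5 = 416.3058
M1: Pc = R·M1+t = (+0.14642, +0.16650, +0.65649); u = 861.0·(+0.14642)/0.65649 + 327.2 = 519.2283, v = 696.7·(+0.16650)/0.65649 + 238.5 = 415.1997
M2: Pc = R·M2+t = (+0.15506, +0.01872, +0.60421); u = 861.0·(+0.15506)/0.60421 + 327.2 = 548.1612, v = 696.7·(+0.01872)/0.60421 + 238.5 = 260.0824
M3: Pc = R·M3+t = (-0.00102, +0.01550, +0.58751); u = 861.0·(-0.00102)/0.58751 + 327.2 = 325.7094, v = 696.7·(+0.01550)/0.58751 + 238.5 = 256.8783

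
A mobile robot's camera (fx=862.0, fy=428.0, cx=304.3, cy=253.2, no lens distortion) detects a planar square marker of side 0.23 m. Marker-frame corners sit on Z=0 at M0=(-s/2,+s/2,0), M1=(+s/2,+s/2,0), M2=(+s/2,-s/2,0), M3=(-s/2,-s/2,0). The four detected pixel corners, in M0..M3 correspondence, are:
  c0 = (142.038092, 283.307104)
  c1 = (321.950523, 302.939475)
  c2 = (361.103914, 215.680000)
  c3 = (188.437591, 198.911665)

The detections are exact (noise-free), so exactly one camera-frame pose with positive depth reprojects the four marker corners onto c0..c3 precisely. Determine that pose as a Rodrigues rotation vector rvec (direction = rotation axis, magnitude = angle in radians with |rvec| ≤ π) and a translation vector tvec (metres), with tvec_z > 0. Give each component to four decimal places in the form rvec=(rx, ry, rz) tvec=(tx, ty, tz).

Intrinsics K: fx=862.0, fy=428.0, cx=304.3, cy=253.2
Marker side s = 0.23 m; corners in marker frame (Z=0):
  M0 = (-0.1150, +0.1150, 0)
  M1 = (+0.1150, +0.1150, 0)
  M2 = (+0.1150, -0.1150, 0)
  M3 = (-0.1150, -0.1150, 0)
Detected image corners:
  c0 = (142.038092, 283.307104) px
  c1 = (321.950523, 302.939475) px
  c2 = (361.103914, 215.680000) px
  c3 = (188.437591, 198.911665) px
Planar DLT: solve 8×8 A·h = b for H (H[2,2]=1):
  H  [+740.27639 -237.71919 +252.84958]
  H  [+53.47915 +322.18543 +249.09885]
  H  [-0.10194 -0.20345 +1.00000]
B = K⁻¹H; ‖b₁‖=0.919423, ‖b₂‖=0.919423; λ = 2/(‖b₁‖+‖b₂‖) = 1.087638, sign → tz>0 ⇒ λ=+1.087638
r₁ = λ·B[:,0] = (+0.97319,+0.20150,-0.11088); r₂ = λ·B[:,1] = (-0.22183,+0.94965,-0.22128)
r₃ = r₁×r₂ = (+0.06071,+0.23994,+0.96889); SVD([r₁ r₂ r₃]) → R = UVᵀ:
  R  [+0.97319 -0.22183 +0.06071]
  R  [+0.20150 +0.94965 +0.23994]
  R  [-0.11088 -0.22128 +0.96889]
t = (-0.06492, -0.01042, +1.08764) m
tr R = 2.891727; θ = arccos((tr R − 1)/2) = 0.330551 rad = 18.939°
axis k = ((R−Rᵀ)₃₂, (R−Rᵀ)₁₃, (R−Rᵀ)₂₁) / (2 sinθ) = (-0.710518, +0.264331, +0.652145)
rvec = θ·k = (-0.234863, +0.087375, +0.215567)

rvec=(-0.2349, 0.0874, 0.2156) tvec=(-0.0649, -0.0104, 1.0876)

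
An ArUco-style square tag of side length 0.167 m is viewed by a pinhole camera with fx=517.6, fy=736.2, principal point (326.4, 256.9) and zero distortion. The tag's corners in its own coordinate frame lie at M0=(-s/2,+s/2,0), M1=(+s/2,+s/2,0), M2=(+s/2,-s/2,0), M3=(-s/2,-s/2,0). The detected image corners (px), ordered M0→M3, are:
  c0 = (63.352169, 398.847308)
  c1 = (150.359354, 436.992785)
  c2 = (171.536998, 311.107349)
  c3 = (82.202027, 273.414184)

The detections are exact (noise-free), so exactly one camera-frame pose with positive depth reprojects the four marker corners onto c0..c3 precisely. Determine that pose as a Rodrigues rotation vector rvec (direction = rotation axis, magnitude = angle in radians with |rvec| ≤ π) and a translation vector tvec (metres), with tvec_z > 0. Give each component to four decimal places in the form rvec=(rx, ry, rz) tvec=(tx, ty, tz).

Intrinsics K: fx=517.6, fy=736.2, cx=326.4, cy=256.9
Marker side s = 0.167 m; corners in marker frame (Z=0):
  M0 = (-0.0835, +0.0835, 0)
  M1 = (+0.0835, +0.0835, 0)
  M2 = (+0.0835, -0.0835, 0)
  M3 = (-0.0835, -0.0835, 0)
Detected image corners:
  c0 = (63.352169, 398.847308) px
  c1 = (150.359354, 436.992785) px
  c2 = (171.536998, 311.107349) px
  c3 = (82.202027, 273.414184) px
Planar DLT: solve 8×8 A·h = b for H (H[2,2]=1):
  H  [+520.31213 -103.04988 +116.50423]
  H  [+204.06129 +803.35466 +355.73998]
  H  [-0.06482 +0.14338 +1.00000]
B = K⁻¹H; ‖b₁‖=1.090155, ‖b₂‖=1.090155; λ = 2/(‖b₁‖+‖b₂‖) = 0.917300, sign → tz>0 ⇒ λ=+0.917300
r₁ = λ·B[:,0] = (+0.95960,+0.27501,-0.05946); r₂ = λ·B[:,1] = (-0.26556,+0.95508,+0.13152)
r₃ = r₁×r₂ = (+0.09296,-0.11042,+0.98953); SVD([r₁ r₂ r₃]) → R = UVᵀ:
  R  [+0.95960 -0.26556 +0.09296]
  R  [+0.27501 +0.95508 -0.11042]
  R  [-0.05946 +0.13152 +0.98953]
t = (-0.37198, +0.12315, +0.91730) m
tr R = 2.904212; θ = arccos((tr R − 1)/2) = 0.310746 rad = 17.804°
axis k = ((R−Rᵀ)₃₂, (R−Rᵀ)₁₃, (R−Rᵀ)₂₁) / (2 sinθ) = (+0.395615, +0.249233, +0.883952)
rvec = θ·k = (+0.122936, +0.077448, +0.274684)

rvec=(0.1229, 0.0774, 0.2747) tvec=(-0.3720, 0.1232, 0.9173)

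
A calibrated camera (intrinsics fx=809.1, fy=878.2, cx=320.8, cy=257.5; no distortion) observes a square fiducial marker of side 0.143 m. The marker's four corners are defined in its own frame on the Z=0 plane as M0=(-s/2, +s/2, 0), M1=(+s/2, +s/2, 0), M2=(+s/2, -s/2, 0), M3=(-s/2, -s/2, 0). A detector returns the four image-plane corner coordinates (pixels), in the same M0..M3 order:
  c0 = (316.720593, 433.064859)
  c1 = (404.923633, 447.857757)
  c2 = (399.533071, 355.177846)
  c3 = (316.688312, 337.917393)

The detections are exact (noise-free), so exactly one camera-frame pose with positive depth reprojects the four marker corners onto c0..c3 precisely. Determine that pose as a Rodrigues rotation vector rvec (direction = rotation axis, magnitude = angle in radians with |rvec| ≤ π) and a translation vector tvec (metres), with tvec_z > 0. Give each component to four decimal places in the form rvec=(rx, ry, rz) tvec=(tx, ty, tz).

rvec=(-0.5750, -0.3808, 0.1108) tvec=(0.0600, 0.1888, 1.2313)

Intrinsics K: fx=809.1, fy=878.2, cx=320.8, cy=257.5
Marker side s = 0.143 m; corners in marker frame (Z=0):
  M0 = (-0.0715, +0.0715, 0)
  M1 = (+0.0715, +0.0715, 0)
  M2 = (+0.0715, -0.0715, 0)
  M3 = (-0.0715, -0.0715, 0)
Detected image corners:
  c0 = (316.720593, 433.064859) px
  c1 = (404.923633, 447.857757) px
  c2 = (399.533071, 355.177846) px
  c3 = (316.688312, 337.917393) px
Planar DLT: solve 8×8 A·h = b for H (H[2,2]=1):
  H  [+690.90148 -141.14556 +360.21781]
  H  [+214.62717 +480.93048 +392.15474]
  H  [+0.25991 -0.44637 +1.00000]
B = K⁻¹H; ‖b₁‖=0.812178, ‖b₂‖=0.812178; λ = 2/(‖b₁‖+‖b₂‖) = 1.231258, sign → tz>0 ⇒ λ=+1.231258
r₁ = λ·B[:,0] = (+0.92450,+0.20708,+0.32002); r₂ = λ·B[:,1] = (+0.00312,+0.83543,-0.54960)
r₃ = r₁×r₂ = (-0.38116,+0.50910,+0.77171); SVD([r₁ r₂ r₃]) → R = UVᵀ:
  R  [+0.92450 +0.00312 -0.38116]
  R  [+0.20708 +0.83543 +0.50910]
  R  [+0.32002 -0.54960 +0.77171]
t = (+0.05998, +0.18879, +1.23126) m
tr R = 2.531635; θ = arccos((tr R − 1)/2) = 0.698485 rad = 40.020°
axis k = ((R−Rᵀ)₃₂, (R−Rᵀ)₁₃, (R−Rᵀ)₂₁) / (2 sinθ) = (-0.823173, -0.545194, +0.158585)
rvec = θ·k = (-0.574974, -0.380810, +0.110769)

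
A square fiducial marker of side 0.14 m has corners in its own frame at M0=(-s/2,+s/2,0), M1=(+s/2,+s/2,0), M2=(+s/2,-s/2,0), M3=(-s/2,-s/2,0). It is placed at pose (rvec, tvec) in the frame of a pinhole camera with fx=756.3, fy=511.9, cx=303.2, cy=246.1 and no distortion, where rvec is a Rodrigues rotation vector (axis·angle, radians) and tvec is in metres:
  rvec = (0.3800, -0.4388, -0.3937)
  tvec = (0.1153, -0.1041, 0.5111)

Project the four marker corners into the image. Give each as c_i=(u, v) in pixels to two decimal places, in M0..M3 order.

c0=(415.19, 233.06) c1=(562.24, 178.00) c2=(534.07, 48.07) c3=(364.72, 97.22)

Intrinsics K: fx=756.3, fy=511.9, cx=303.2, cy=246.1
Marker side s = 0.14 m; corners in marker frame (Z=0):
  M0 = (-0.0700, +0.0700, 0)
  M1 = (+0.0700, +0.0700, 0)
  M2 = (+0.0700, -0.0700, 0)
  M3 = (-0.0700, -0.0700, 0)
rvec = (0.3800, -0.4388, -0.3937), |rvec| = θ = 0.70139 rad = 40.187°
Rodrigues: sinθ=0.64528, 1−cosθ=0.23605; R = I + sinθ·[k]× + (1−cosθ)·[k]×²:
    [+0.83324 +0.28220 -0.47548]
    [-0.44221 +0.85634 -0.26671]
    [+0.33191 +0.43250 +0.83832]
t = (0.1153, -0.1041, 0.5111) m
M0: Pc = R·M0+t = (+0.07673, -0.01320, +0.51814); u = 756.3·(+0.07673)/0.51814 + 303.2 = 415.1942, v = 511.9·(-0.01320)/0.51814 + 246.1 = 233.0577
M1: Pc = R·M1+t = (+0.19338, -0.07511, +0.56461); u = 756.3·(+0.19338)/0.56461 + 303.2 = 562.2351, v = 511.9·(-0.07511)/0.56461 + 246.1 = 178.0005
M2: Pc = R·M2+t = (+0.15387, -0.19500, +0.50406); u = 756.3·(+0.15387)/0.50406 + 303.2 = 534.0737, v = 511.9·(-0.19500)/0.50406 + 246.1 = 48.0680
M3: Pc = R·M3+t = (+0.03722, -0.13309, +0.45759); u = 756.3·(+0.03722)/0.45759 + 303.2 = 364.7164, v = 511.9·(-0.13309)/0.45759 + 246.1 = 97.2160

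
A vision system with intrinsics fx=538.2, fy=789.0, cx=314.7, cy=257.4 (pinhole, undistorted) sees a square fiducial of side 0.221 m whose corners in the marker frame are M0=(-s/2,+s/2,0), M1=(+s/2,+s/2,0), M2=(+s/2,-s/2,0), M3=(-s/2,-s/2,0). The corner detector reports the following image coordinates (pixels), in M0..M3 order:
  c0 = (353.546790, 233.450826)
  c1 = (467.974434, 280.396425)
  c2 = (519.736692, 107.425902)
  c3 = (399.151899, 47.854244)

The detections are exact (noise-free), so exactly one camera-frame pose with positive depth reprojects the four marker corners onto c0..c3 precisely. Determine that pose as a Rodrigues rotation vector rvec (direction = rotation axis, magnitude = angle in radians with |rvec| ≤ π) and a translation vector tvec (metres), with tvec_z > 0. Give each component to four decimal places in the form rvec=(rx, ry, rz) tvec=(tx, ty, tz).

rvec=(0.3351, -0.1596, 0.2914) tvec=(0.2051, -0.0997, 0.9126)

Intrinsics K: fx=538.2, fy=789.0, cx=314.7, cy=257.4
Marker side s = 0.221 m; corners in marker frame (Z=0):
  M0 = (-0.1105, +0.1105, 0)
  M1 = (+0.1105, +0.1105, 0)
  M2 = (+0.1105, -0.1105, 0)
  M3 = (-0.1105, -0.1105, 0)
Detected image corners:
  c0 = (353.546790, 233.450826) px
  c1 = (467.974434, 280.396425) px
  c2 = (519.736692, 107.425902) px
  c3 = (399.151899, 47.854244) px
Planar DLT: solve 8×8 A·h = b for H (H[2,2]=1):
  H  [+627.36679 -77.62270 +435.65337]
  H  [+276.92599 +865.52085 +171.18786]
  H  [+0.22103 +0.32867 +1.00000]
B = K⁻¹H; ‖b₁‖=1.095820, ‖b₂‖=1.095820; λ = 2/(‖b₁‖+‖b₂‖) = 0.912559, sign → tz>0 ⇒ λ=+0.912559
r₁ = λ·B[:,0] = (+0.94581,+0.25449,+0.20170); r₂ = λ·B[:,1] = (-0.30699,+0.90321,+0.29993)
r₃ = r₁×r₂ = (-0.10585,-0.34560,+0.93239); SVD([r₁ r₂ r₃]) → R = UVᵀ:
  R  [+0.94581 -0.30699 -0.10585]
  R  [+0.25449 +0.90321 -0.34560]
  R  [+0.20170 +0.29993 +0.93239]
t = (+0.20509, -0.09971, +0.91256) m
tr R = 2.781414; θ = arccos((tr R − 1)/2) = 0.471898 rad = 27.038°
axis k = ((R−Rᵀ)₃₂, (R−Rᵀ)₁₃, (R−Rᵀ)₂₁) / (2 sinθ) = (+0.710034, -0.338284, +0.617589)
rvec = θ·k = (+0.335063, -0.159635, +0.291439)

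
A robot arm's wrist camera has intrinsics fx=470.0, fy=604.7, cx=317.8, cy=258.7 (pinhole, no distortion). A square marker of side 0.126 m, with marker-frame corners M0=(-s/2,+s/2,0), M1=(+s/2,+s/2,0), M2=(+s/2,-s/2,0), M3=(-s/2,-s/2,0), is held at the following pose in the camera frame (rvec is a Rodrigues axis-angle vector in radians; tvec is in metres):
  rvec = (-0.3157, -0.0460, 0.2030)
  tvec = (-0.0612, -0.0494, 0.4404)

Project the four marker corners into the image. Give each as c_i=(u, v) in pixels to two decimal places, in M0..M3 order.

c0=(166.80, 253.34) c1=(304.89, 290.48) c2=(330.53, 133.97) c3=(204.39, 99.45)

Intrinsics K: fx=470.0, fy=604.7, cx=317.8, cy=258.7
Marker side s = 0.126 m; corners in marker frame (Z=0):
  M0 = (-0.0630, +0.0630, 0)
  M1 = (+0.0630, +0.0630, 0)
  M2 = (+0.0630, -0.0630, 0)
  M3 = (-0.0630, -0.0630, 0)
rvec = (-0.3157, -0.0460, 0.2030), |rvec| = θ = 0.37814 rad = 21.666°
Rodrigues: sinθ=0.36919, 1−cosθ=0.07065; R = I + sinθ·[k]× + (1−cosθ)·[k]×²:
    [+0.97859 -0.19102 -0.07658]
    [+0.20537 +0.93040 +0.30362]
    [+0.01325 -0.31284 +0.94971]
t = (-0.0612, -0.0494, 0.4404) m
M0: Pc = R·M0+t = (-0.13489, -0.00372, +0.41986); u = 470.0·(-0.13489)/0.41986 + 317.8 = 166.8047, v = 604.7·(-0.00372)/0.41986 + 258.7 = 253.3374
M1: Pc = R·M1+t = (-0.01158, +0.02215, +0.42153); u = 470.0·(-0.01158)/0.42153 + 317.8 = 304.8851, v = 604.7·(+0.02215)/0.42153 + 258.7 = 290.4803
M2: Pc = R·M2+t = (+0.01249, -0.09508, +0.46094); u = 470.0·(+0.01249)/0.46094 + 317.8 = 330.5311, v = 604.7·(-0.09508)/0.46094 + 258.7 = 133.9715
M3: Pc = R·M3+t = (-0.11082, -0.12095, +0.45927); u = 470.0·(-0.11082)/0.45927 + 317.8 = 204.3950, v = 604.7·(-0.12095)/0.45927 + 258.7 = 99.4476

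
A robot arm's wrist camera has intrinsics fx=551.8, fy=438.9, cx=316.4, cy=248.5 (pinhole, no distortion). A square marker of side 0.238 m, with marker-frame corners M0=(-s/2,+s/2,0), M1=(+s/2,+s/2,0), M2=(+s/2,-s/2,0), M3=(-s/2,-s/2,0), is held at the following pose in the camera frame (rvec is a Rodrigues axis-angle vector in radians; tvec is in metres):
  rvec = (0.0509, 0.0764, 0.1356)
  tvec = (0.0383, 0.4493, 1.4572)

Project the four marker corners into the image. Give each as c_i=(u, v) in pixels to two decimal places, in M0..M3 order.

c0=(280.76, 412.66) c1=(369.50, 424.44) c2=(382.11, 354.38) c3=(292.41, 343.32)

Intrinsics K: fx=551.8, fy=438.9, cx=316.4, cy=248.5
Marker side s = 0.238 m; corners in marker frame (Z=0):
  M0 = (-0.1190, +0.1190, 0)
  M1 = (+0.1190, +0.1190, 0)
  M2 = (+0.1190, -0.1190, 0)
  M3 = (-0.1190, -0.1190, 0)
rvec = (0.0509, 0.0764, 0.1356), |rvec| = θ = 0.16375 rad = 9.382°
Rodrigues: sinθ=0.16302, 1−cosθ=0.01338; R = I + sinθ·[k]× + (1−cosθ)·[k]×²:
    [+0.98791 -0.13305 +0.07950]
    [+0.13693 +0.98953 -0.04550]
    [-0.07262 +0.05584 +0.99580]
t = (0.0383, 0.4493, 1.4572) m
M0: Pc = R·M0+t = (-0.09510, +0.55076, +1.47249); u = 551.8·(-0.09510)/1.47249 + 316.4 = 280.7639, v = 438.9·(+0.55076)/1.47249 + 248.5 = 412.6633
M1: Pc = R·M1+t = (+0.14003, +0.58335, +1.45520); u = 551.8·(+0.14003)/1.45520 + 316.4 = 369.4975, v = 438.9·(+0.58335)/1.45520 + 248.5 = 424.4425
M2: Pc = R·M2+t = (+0.17170, +0.34784, +1.44191); u = 551.8·(+0.17170)/1.44191 + 316.4 = 382.1054, v = 438.9·(+0.34784)/1.44191 + 248.5 = 354.3782
M3: Pc = R·M3+t = (-0.06343, +0.31525, +1.45920); u = 551.8·(-0.06343)/1.45920 + 316.4 = 292.4144, v = 438.9·(+0.31525)/1.45920 + 248.5 = 343.3216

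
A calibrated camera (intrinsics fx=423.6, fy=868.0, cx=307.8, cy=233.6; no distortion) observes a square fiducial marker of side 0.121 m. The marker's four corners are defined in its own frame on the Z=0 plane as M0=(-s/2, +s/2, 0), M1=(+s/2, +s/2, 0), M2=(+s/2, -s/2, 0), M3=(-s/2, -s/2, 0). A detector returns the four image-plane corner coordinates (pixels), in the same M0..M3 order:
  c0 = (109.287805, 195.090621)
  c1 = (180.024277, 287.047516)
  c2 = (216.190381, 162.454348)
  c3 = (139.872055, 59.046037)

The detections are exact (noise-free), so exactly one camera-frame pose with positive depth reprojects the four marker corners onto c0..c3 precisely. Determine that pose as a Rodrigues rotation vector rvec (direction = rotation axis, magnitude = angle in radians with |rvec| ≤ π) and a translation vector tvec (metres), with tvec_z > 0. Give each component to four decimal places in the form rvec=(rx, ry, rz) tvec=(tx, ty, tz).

Intrinsics K: fx=423.6, fy=868.0, cx=307.8, cy=233.6
Marker side s = 0.121 m; corners in marker frame (Z=0):
  M0 = (-0.0605, +0.0605, 0)
  M1 = (+0.0605, +0.0605, 0)
  M2 = (+0.0605, -0.0605, 0)
  M3 = (-0.0605, -0.0605, 0)
Detected image corners:
  c0 = (109.287805, 195.090621) px
  c1 = (180.024277, 287.047516) px
  c2 = (216.190381, 162.454348) px
  c3 = (139.872055, 59.046037) px
Planar DLT: solve 8×8 A·h = b for H (H[2,2]=1):
  H  [+637.47912 -160.88191 +161.04744]
  H  [+838.84268 +1202.08259 +179.28893]
  H  [+0.19097 +0.71408 +1.00000]
B = K⁻¹H; ‖b₁‖=1.655318, ‖b₂‖=1.655318; λ = 2/(‖b₁‖+‖b₂‖) = 0.604114, sign → tz>0 ⇒ λ=+0.604114
r₁ = λ·B[:,0] = (+0.82531,+0.55277,+0.11537); r₂ = λ·B[:,1] = (-0.54290,+0.72053,+0.43139)
r₃ = r₁×r₂ = (+0.15533,-0.41866,+0.89476); SVD([r₁ r₂ r₃]) → R = UVᵀ:
  R  [+0.82531 -0.54290 +0.15533]
  R  [+0.55277 +0.72053 -0.41866]
  R  [+0.11537 +0.43139 +0.89476]
t = (-0.20929, -0.03780, +0.60411) m
tr R = 2.440601; θ = arccos((tr R − 1)/2) = 0.766561 rad = 43.921°
axis k = ((R−Rᵀ)₃₂, (R−Rᵀ)₁₃, (R−Rᵀ)₂₁) / (2 sinθ) = (+0.612722, +0.028810, +0.789773)
rvec = θ·k = (+0.469689, +0.022085, +0.605409)

rvec=(0.4697, 0.0221, 0.6054) tvec=(-0.2093, -0.0378, 0.6041)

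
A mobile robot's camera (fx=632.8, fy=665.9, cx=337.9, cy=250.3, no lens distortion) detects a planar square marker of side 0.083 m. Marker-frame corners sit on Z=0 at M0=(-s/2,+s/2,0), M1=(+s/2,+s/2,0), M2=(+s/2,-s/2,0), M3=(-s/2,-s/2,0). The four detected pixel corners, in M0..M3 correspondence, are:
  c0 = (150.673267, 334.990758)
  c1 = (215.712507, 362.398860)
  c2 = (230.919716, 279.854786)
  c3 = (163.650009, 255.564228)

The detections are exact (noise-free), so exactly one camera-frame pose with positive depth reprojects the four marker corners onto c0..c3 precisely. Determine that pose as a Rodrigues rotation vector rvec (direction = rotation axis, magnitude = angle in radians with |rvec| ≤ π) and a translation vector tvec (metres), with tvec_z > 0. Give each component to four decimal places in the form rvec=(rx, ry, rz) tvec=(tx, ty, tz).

Intrinsics K: fx=632.8, fy=665.9, cx=337.9, cy=250.3
Marker side s = 0.083 m; corners in marker frame (Z=0):
  M0 = (-0.0415, +0.0415, 0)
  M1 = (+0.0415, +0.0415, 0)
  M2 = (+0.0415, -0.0415, 0)
  M3 = (-0.0415, -0.0415, 0)
Detected image corners:
  c0 = (150.673267, 334.990758) px
  c1 = (215.712507, 362.398860) px
  c2 = (230.919716, 279.854786) px
  c3 = (163.650009, 255.564228) px
Planar DLT: solve 8×8 A·h = b for H (H[2,2]=1):
  H  [+691.17039 -114.71279 +189.39193]
  H  [+140.40189 +1064.00932 +308.38782]
  H  [-0.55567 +0.28785 +1.00000]
B = K⁻¹H; ‖b₁‖=1.553750, ‖b₂‖=1.553750; λ = 2/(‖b₁‖+‖b₂‖) = 0.643604, sign → tz>0 ⇒ λ=+0.643604
r₁ = λ·B[:,0] = (+0.89394,+0.27013,-0.35763); r₂ = λ·B[:,1] = (-0.21560,+0.95875,+0.18526)
r₃ = r₁×r₂ = (+0.39293,-0.08851,+0.91530); SVD([r₁ r₂ r₃]) → R = UVᵀ:
  R  [+0.89394 -0.21560 +0.39293]
  R  [+0.27013 +0.95875 -0.08851]
  R  [-0.35763 +0.18526 +0.91530]
t = (-0.15104, +0.05614, +0.64360) m
tr R = 2.767988; θ = arccos((tr R − 1)/2) = 0.486459 rad = 27.872°
axis k = ((R−Rᵀ)₃₂, (R−Rᵀ)₁₃, (R−Rᵀ)₂₁) / (2 sinθ) = (+0.292802, +0.802741, +0.519494)
rvec = θ·k = (+0.142436, +0.390500, +0.252713)

rvec=(0.1424, 0.3905, 0.2527) tvec=(-0.1510, 0.0561, 0.6436)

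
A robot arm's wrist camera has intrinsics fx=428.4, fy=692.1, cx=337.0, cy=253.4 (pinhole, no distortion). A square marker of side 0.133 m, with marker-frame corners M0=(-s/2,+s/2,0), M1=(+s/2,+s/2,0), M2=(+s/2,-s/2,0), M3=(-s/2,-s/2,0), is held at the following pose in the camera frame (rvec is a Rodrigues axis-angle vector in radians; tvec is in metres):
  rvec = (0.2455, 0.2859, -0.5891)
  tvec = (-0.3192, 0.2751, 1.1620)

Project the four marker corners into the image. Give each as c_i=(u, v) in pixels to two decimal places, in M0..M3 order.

Intrinsics K: fx=428.4, fy=692.1, cx=337.0, cy=253.4
Marker side s = 0.133 m; corners in marker frame (Z=0):
  M0 = (-0.0665, +0.0665, 0)
  M1 = (+0.0665, +0.0665, 0)
  M2 = (+0.0665, -0.0665, 0)
  M3 = (-0.0665, -0.0665, 0)
rvec = (0.2455, 0.2859, -0.5891), |rvec| = θ = 0.69932 rad = 40.068°
Rodrigues: sinθ=0.64370, 1−cosθ=0.23472; R = I + sinθ·[k]× + (1−cosθ)·[k]×²:
    [+0.79421 +0.57593 +0.19375]
    [-0.50856 +0.80451 -0.30681]
    [-0.33257 +0.14514 +0.93184]
t = (-0.3192, 0.2751, 1.1620) m
M0: Pc = R·M0+t = (-0.33372, +0.36242, +1.19377); u = 428.4·(-0.33372)/1.19377 + 337.0 = 217.2417, v = 692.1·(+0.36242)/1.19377 + 253.4 = 463.5164
M1: Pc = R·M1+t = (-0.22809, +0.29478, +1.14954); u = 428.4·(-0.22809)/1.14954 + 337.0 = 251.9988, v = 692.1·(+0.29478)/1.14954 + 253.4 = 430.8785
M2: Pc = R·M2+t = (-0.30468, +0.18778, +1.13023); u = 428.4·(-0.30468)/1.13023 + 337.0 = 221.5132, v = 692.1·(+0.18778)/1.13023 + 253.4 = 368.3881
M3: Pc = R·M3+t = (-0.41031, +0.25542, +1.17446); u = 428.4·(-0.41031)/1.17446 + 337.0 = 187.3330, v = 692.1·(+0.25542)/1.17446 + 253.4 = 403.9159

c0=(217.24, 463.52) c1=(252.00, 430.88) c2=(221.51, 368.39) c3=(187.33, 403.92)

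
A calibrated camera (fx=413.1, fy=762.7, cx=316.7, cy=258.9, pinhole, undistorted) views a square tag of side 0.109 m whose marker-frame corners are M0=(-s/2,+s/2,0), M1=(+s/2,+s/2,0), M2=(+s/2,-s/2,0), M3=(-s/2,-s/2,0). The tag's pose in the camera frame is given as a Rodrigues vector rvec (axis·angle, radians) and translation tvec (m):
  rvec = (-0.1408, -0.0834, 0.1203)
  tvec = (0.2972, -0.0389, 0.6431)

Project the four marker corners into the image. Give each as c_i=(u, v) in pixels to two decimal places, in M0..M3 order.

c0=(471.88, 268.37) c1=(539.60, 284.55) c2=(542.03, 159.19) c3=(476.00, 141.83)

Intrinsics K: fx=413.1, fy=762.7, cx=316.7, cy=258.9
Marker side s = 0.109 m; corners in marker frame (Z=0):
  M0 = (-0.0545, +0.0545, 0)
  M1 = (+0.0545, +0.0545, 0)
  M2 = (+0.0545, -0.0545, 0)
  M3 = (-0.0545, -0.0545, 0)
rvec = (-0.1408, -0.0834, 0.1203), |rvec| = θ = 0.20311 rad = 11.637°
Rodrigues: sinθ=0.20171, 1−cosθ=0.02056; R = I + sinθ·[k]× + (1−cosθ)·[k]×²:
    [+0.98932 -0.11362 -0.09127]
    [+0.12533 +0.98291 +0.13483]
    [+0.07439 -0.14483 +0.98666]
t = (0.2972, -0.0389, 0.6431) m
M0: Pc = R·M0+t = (+0.23709, +0.00784, +0.63115); u = 413.1·(+0.23709)/0.63115 + 316.7 = 471.8791, v = 762.7·(+0.00784)/0.63115 + 258.9 = 268.3721
M1: Pc = R·M1+t = (+0.34493, +0.02150, +0.63926); u = 413.1·(+0.34493)/0.63926 + 316.7 = 539.5962, v = 762.7·(+0.02150)/0.63926 + 258.9 = 284.5502
M2: Pc = R·M2+t = (+0.35731, -0.08564, +0.65505); u = 413.1·(+0.35731)/0.65505 + 316.7 = 542.0348, v = 762.7·(-0.08564)/0.65505 + 258.9 = 159.1876
M3: Pc = R·M3+t = (+0.24947, -0.09930, +0.64694); u = 413.1·(+0.24947)/0.64694 + 316.7 = 476.0007, v = 762.7·(-0.09930)/0.64694 + 258.9 = 141.8330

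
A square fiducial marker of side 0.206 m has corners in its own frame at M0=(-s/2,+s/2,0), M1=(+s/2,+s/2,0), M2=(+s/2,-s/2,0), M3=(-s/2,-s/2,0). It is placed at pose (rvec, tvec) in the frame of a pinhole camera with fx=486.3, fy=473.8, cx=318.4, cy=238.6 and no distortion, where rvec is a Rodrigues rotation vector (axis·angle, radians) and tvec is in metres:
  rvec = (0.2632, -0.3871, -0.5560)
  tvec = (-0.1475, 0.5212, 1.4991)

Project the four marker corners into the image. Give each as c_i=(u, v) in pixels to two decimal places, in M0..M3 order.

Intrinsics K: fx=486.3, fy=473.8, cx=318.4, cy=238.6
Marker side s = 0.206 m; corners in marker frame (Z=0):
  M0 = (-0.1030, +0.1030, 0)
  M1 = (+0.1030, +0.1030, 0)
  M2 = (+0.1030, -0.1030, 0)
  M3 = (-0.1030, -0.1030, 0)
rvec = (0.2632, -0.3871, -0.5560), |rvec| = θ = 0.72681 rad = 41.643°
Rodrigues: sinθ=0.66449, 1−cosθ=0.25270; R = I + sinθ·[k]× + (1−cosθ)·[k]×²:
    [+0.78044 +0.45959 -0.42391]
    [-0.55706 +0.81898 -0.13767]
    [+0.28390 +0.34359 +0.89518]
t = (-0.1475, 0.5212, 1.4991) m
M0: Pc = R·M0+t = (-0.18055, +0.66293, +1.50525); u = 486.3·(-0.18055)/1.50525 + 318.4 = 260.0706, v = 473.8·(+0.66293)/1.50525 + 238.6 = 447.2682
M1: Pc = R·M1+t = (-0.01978, +0.54818, +1.56373); u = 486.3·(-0.01978)/1.56373 + 318.4 = 312.2494, v = 473.8·(+0.54818)/1.56373 + 238.6 = 404.6939
M2: Pc = R·M2+t = (-0.11445, +0.37947, +1.49295); u = 486.3·(-0.11445)/1.49295 + 318.4 = 281.1193, v = 473.8·(+0.37947)/1.49295 + 238.6 = 359.0270
M3: Pc = R·M3+t = (-0.27522, +0.49422, +1.43447); u = 486.3·(-0.27522)/1.43447 + 318.4 = 225.0967, v = 473.8·(+0.49422)/1.43447 + 238.6 = 401.8401

c0=(260.07, 447.27) c1=(312.25, 404.69) c2=(281.12, 359.03) c3=(225.10, 401.84)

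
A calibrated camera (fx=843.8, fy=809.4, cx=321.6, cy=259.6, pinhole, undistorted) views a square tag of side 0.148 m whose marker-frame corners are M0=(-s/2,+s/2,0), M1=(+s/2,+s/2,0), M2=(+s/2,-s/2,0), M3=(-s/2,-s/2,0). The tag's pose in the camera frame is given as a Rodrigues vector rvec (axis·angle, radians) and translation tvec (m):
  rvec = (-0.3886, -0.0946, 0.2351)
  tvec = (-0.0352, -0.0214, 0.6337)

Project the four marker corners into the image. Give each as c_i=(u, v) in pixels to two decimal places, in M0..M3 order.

Intrinsics K: fx=843.8, fy=809.4, cx=321.6, cy=259.6
Marker side s = 0.148 m; corners in marker frame (Z=0):
  M0 = (-0.0740, +0.0740, 0)
  M1 = (+0.0740, +0.0740, 0)
  M2 = (+0.0740, -0.0740, 0)
  M3 = (-0.0740, -0.0740, 0)
rvec = (-0.3886, -0.0946, 0.2351), |rvec| = θ = 0.46393 rad = 26.581°
Rodrigues: sinθ=0.44747, 1−cosθ=0.10570; R = I + sinθ·[k]× + (1−cosθ)·[k]×²:
    [+0.96846 -0.20870 -0.13611]
    [+0.24481 +0.89870 +0.36389]
    [+0.04638 -0.38573 +0.92144]
t = (-0.0352, -0.0214, 0.6337) m
M0: Pc = R·M0+t = (-0.12231, +0.02699, +0.60172); u = 843.8·(-0.12231)/0.60172 + 321.6 = 150.0839, v = 809.4·(+0.02699)/0.60172 + 259.6 = 295.9019
M1: Pc = R·M1+t = (+0.02102, +0.06322, +0.60859); u = 843.8·(+0.02102)/0.60859 + 321.6 = 350.7469, v = 809.4·(+0.06322)/0.60859 + 259.6 = 343.6796
M2: Pc = R·M2+t = (+0.05191, -0.06979, +0.66568); u = 843.8·(+0.05191)/0.66568 + 321.6 = 387.4005, v = 809.4·(-0.06979)/0.66568 + 259.6 = 174.7449
M3: Pc = R·M3+t = (-0.09142, -0.10602, +0.65881); u = 843.8·(-0.09142)/0.65881 + 321.6 = 204.5075, v = 809.4·(-0.10602)/0.65881 + 259.6 = 129.3472

c0=(150.08, 295.90) c1=(350.75, 343.68) c2=(387.40, 174.74) c3=(204.51, 129.35)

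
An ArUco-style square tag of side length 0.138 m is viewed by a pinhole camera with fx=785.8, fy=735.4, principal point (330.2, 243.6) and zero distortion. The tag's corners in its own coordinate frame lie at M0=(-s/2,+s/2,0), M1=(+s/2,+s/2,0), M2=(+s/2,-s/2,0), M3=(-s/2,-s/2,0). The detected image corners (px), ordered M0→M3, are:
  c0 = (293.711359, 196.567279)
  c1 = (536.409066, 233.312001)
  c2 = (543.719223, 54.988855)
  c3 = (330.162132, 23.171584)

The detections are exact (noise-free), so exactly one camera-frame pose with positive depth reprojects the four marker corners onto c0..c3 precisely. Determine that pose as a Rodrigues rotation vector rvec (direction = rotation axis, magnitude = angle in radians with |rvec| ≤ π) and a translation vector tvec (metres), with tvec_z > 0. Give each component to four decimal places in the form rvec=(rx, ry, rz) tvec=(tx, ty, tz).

rvec=(-0.4529, -0.0262, 0.1606) tvec=(0.0578, -0.0784, 0.4717)

Intrinsics K: fx=785.8, fy=735.4, cx=330.2, cy=243.6
Marker side s = 0.138 m; corners in marker frame (Z=0):
  M0 = (-0.0690, +0.0690, 0)
  M1 = (+0.0690, +0.0690, 0)
  M2 = (+0.0690, -0.0690, 0)
  M3 = (-0.0690, -0.0690, 0)
Detected image corners:
  c0 = (293.711359, 196.567279) px
  c1 = (536.409066, 233.312001) px
  c2 = (543.719223, 54.988855) px
  c3 = (330.162132, 23.171584) px
Planar DLT: solve 8×8 A·h = b for H (H[2,2]=1):
  H  [+1636.88755 -553.94528 +426.52619]
  H  [+244.45248 +1156.48056 +121.35478]
  H  [-0.02218 -0.92777 +1.00000]
B = K⁻¹H; ‖b₁‖=2.119927, ‖b₂‖=2.119927; λ = 2/(‖b₁‖+‖b₂‖) = 0.471714, sign → tz>0 ⇒ λ=+0.471714
r₁ = λ·B[:,0] = (+0.98702,+0.16027,-0.01046); r₂ = λ·B[:,1] = (-0.14863,+0.88678,-0.43764)
r₃ = r₁×r₂ = (-0.06086,+0.43352,+0.89909); SVD([r₁ r₂ r₃]) → R = UVᵀ:
  R  [+0.98702 -0.14863 -0.06086]
  R  [+0.16027 +0.88678 +0.43352]
  R  [-0.01046 -0.43764 +0.89909]
t = (+0.05782, -0.07841, +0.47171) m
tr R = 2.772887; θ = arccos((tr R − 1)/2) = 0.481193 rad = 27.570°
axis k = ((R−Rᵀ)₃₂, (R−Rᵀ)₁₃, (R−Rᵀ)₂₁) / (2 sinθ) = (-0.941105, -0.054442, +0.333702)
rvec = θ·k = (-0.452853, -0.026197, +0.160575)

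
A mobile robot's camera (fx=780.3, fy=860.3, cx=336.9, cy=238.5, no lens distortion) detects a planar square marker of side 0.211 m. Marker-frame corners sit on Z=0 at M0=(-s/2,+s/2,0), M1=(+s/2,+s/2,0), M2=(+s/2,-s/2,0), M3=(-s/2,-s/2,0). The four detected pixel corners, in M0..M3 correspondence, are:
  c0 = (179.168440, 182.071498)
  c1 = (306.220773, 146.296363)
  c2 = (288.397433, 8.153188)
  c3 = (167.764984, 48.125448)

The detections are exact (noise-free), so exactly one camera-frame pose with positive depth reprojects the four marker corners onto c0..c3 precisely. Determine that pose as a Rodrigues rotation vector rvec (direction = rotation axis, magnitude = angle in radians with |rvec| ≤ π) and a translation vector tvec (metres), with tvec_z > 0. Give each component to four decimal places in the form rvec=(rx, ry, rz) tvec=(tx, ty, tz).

Intrinsics K: fx=780.3, fy=860.3, cx=336.9, cy=238.5
Marker side s = 0.211 m; corners in marker frame (Z=0):
  M0 = (-0.1055, +0.1055, 0)
  M1 = (+0.1055, +0.1055, 0)
  M2 = (+0.1055, -0.1055, 0)
  M3 = (-0.1055, -0.1055, 0)
Detected image corners:
  c0 = (179.168440, 182.071498) px
  c1 = (306.220773, 146.296363) px
  c2 = (288.397433, 8.153188) px
  c3 = (167.764984, 48.125448) px
Planar DLT: solve 8×8 A·h = b for H (H[2,2]=1):
  H  [+537.66593 +16.86484 +233.86003]
  H  [-199.70912 +623.27562 +94.98959]
  H  [-0.20778 -0.22116 +1.00000]
B = K⁻¹H; ‖b₁‖=0.824687, ‖b₂‖=0.824687; λ = 2/(‖b₁‖+‖b₂‖) = 1.212582, sign → tz>0 ⇒ λ=+1.212582
r₁ = λ·B[:,0] = (+0.94431,-0.21164,-0.25196); r₂ = λ·B[:,1] = (+0.14200,+0.95285,-0.26818)
r₃ = r₁×r₂ = (+0.29683,+0.21747,+0.92984); SVD([r₁ r₂ r₃]) → R = UVᵀ:
  R  [+0.94431 +0.14200 +0.29683]
  R  [-0.21164 +0.95285 +0.21747]
  R  [-0.25196 -0.26818 +0.92984]
t = (-0.16012, -0.20228, +1.21258) m
tr R = 2.826997; θ = arccos((tr R − 1)/2) = 0.418994 rad = 24.007°
axis k = ((R−Rᵀ)₃₂, (R−Rᵀ)₁₃, (R−Rᵀ)₂₁) / (2 sinθ) = (-0.596853, +0.674448, -0.434610)
rvec = θ·k = (-0.250078, +0.282590, -0.182099)

rvec=(-0.2501, 0.2826, -0.1821) tvec=(-0.1601, -0.2023, 1.2126)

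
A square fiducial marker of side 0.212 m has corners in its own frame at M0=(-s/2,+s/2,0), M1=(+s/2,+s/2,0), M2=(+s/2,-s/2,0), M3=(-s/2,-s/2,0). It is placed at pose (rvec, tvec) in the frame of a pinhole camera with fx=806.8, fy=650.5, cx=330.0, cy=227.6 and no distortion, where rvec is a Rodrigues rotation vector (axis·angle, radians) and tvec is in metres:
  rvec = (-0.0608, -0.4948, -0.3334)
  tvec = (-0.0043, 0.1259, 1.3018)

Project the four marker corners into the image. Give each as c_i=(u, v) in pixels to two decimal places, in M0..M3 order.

Intrinsics K: fx=806.8, fy=650.5, cx=330.0, cy=227.6
Marker side s = 0.212 m; corners in marker frame (Z=0):
  M0 = (-0.1060, +0.1060, 0)
  M1 = (+0.1060, +0.1060, 0)
  M2 = (+0.1060, -0.1060, 0)
  M3 = (-0.1060, -0.1060, 0)
rvec = (-0.0608, -0.4948, -0.3334), |rvec| = θ = 0.59973 rad = 34.362°
Rodrigues: sinθ=0.56442, 1−cosθ=0.17451; R = I + sinθ·[k]× + (1−cosθ)·[k]×²:
    [+0.82728 +0.32837 -0.45583]
    [-0.29917 +0.94427 +0.13726]
    [+0.47550 +0.02282 +0.87942]
t = (-0.0043, 0.1259, 1.3018) m
M0: Pc = R·M0+t = (-0.05718, +0.25771, +1.25382); u = 806.8·(-0.05718)/1.25382 + 330.0 = 293.2029, v = 650.5·(+0.25771)/1.25382 + 227.6 = 361.3018
M1: Pc = R·M1+t = (+0.11820, +0.19428, +1.35462); u = 806.8·(+0.11820)/1.35462 + 330.0 = 400.3979, v = 650.5·(+0.19428)/1.35462 + 227.6 = 320.8951
M2: Pc = R·M2+t = (+0.04858, -0.00591, +1.34978); u = 806.8·(+0.04858)/1.34978 + 330.0 = 359.0404, v = 650.5·(-0.00591)/1.34978 + 227.6 = 224.7540
M3: Pc = R·M3+t = (-0.12680, +0.05752, +1.24898); u = 806.8·(-0.12680)/1.24898 + 330.0 = 248.0922, v = 650.5·(+0.05752)/1.24898 + 227.6 = 257.5575

c0=(293.20, 361.30) c1=(400.40, 320.90) c2=(359.04, 224.75) c3=(248.09, 257.56)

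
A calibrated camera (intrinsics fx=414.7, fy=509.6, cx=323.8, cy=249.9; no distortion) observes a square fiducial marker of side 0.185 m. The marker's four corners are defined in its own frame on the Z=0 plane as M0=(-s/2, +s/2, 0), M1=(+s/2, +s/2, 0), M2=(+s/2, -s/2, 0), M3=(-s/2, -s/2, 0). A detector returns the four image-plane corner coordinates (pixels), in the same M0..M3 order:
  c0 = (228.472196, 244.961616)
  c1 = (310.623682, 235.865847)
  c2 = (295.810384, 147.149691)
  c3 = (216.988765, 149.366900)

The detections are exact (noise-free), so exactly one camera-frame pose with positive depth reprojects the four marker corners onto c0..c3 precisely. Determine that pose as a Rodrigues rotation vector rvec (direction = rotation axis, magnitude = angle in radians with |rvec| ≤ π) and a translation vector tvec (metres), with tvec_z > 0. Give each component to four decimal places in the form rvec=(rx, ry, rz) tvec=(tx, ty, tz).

rvec=(-0.3068, -0.3518, -0.1536) tvec=(-0.1343, -0.1044, 0.9353)

Intrinsics K: fx=414.7, fy=509.6, cx=323.8, cy=249.9
Marker side s = 0.185 m; corners in marker frame (Z=0):
  M0 = (-0.0925, +0.0925, 0)
  M1 = (+0.0925, +0.0925, 0)
  M2 = (+0.0925, -0.0925, 0)
  M3 = (-0.0925, -0.0925, 0)
Detected image corners:
  c0 = (228.472196, 244.961616) px
  c1 = (310.623682, 235.865847) px
  c2 = (295.810384, 147.149691) px
  c3 = (216.988765, 149.366900) px
Planar DLT: solve 8×8 A·h = b for H (H[2,2]=1):
  H  [+536.29709 -3.99238 +264.23583]
  H  [+44.90549 +441.76426 +193.01324]
  H  [+0.38587 -0.28667 +1.00000]
B = K⁻¹H; ‖b₁‖=1.069130, ‖b₂‖=1.069130; λ = 2/(‖b₁‖+‖b₂‖) = 0.935340, sign → tz>0 ⇒ λ=+0.935340
r₁ = λ·B[:,0] = (+0.92779,-0.09457,+0.36092); r₂ = λ·B[:,1] = (+0.20035,+0.94232,-0.26813)
r₃ = r₁×r₂ = (-0.31474,+0.32108,+0.89322); SVD([r₁ r₂ r₃]) → R = UVᵀ:
  R  [+0.92779 +0.20035 -0.31474]
  R  [-0.09457 +0.94232 +0.32108]
  R  [+0.36092 -0.26813 +0.89322]
t = (-0.13434, -0.10441, +0.93534) m
tr R = 2.763330; θ = arccos((tr R − 1)/2) = 0.491417 rad = 28.156°
axis k = ((R−Rᵀ)₃₂, (R−Rᵀ)₁₃, (R−Rᵀ)₂₁) / (2 sinθ) = (-0.624329, -0.715932, -0.312498)
rvec = θ·k = (-0.306806, -0.351821, -0.153567)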